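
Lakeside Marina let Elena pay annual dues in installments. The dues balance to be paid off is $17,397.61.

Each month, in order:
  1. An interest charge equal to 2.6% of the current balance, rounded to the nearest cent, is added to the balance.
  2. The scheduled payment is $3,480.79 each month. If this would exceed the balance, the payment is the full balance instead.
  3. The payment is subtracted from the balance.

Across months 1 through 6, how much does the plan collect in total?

$18,888.79

Month 1: opening $17,397.61; interest $452.34 → $17,849.95; payment $3,480.79; balance $14,369.16
Month 2: opening $14,369.16; interest $373.60 → $14,742.76; payment $3,480.79; balance $11,261.97
Month 3: opening $11,261.97; interest $292.81 → $11,554.78; payment $3,480.79; balance $8,073.99
Month 4: opening $8,073.99; interest $209.92 → $8,283.91; payment $3,480.79; balance $4,803.12
Month 5: opening $4,803.12; interest $124.88 → $4,928.00; payment $3,480.79; balance $1,447.21
Month 6: opening $1,447.21; interest $37.63 → $1,484.84; payment $1,484.84; balance $0.00
Total paid: $18,888.79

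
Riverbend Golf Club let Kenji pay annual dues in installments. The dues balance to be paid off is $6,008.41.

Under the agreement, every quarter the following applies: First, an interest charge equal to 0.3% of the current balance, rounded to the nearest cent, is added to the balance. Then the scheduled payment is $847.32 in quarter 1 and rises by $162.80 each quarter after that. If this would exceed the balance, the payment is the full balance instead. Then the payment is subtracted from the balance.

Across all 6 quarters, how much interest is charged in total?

Quarter 1: $6,008.41 +$18.03 interest = $6,026.44; pay $847.32 → $5,179.12
Quarter 2: $5,179.12 +$15.54 interest = $5,194.66; pay $1,010.12 → $4,184.54
Quarter 3: $4,184.54 +$12.55 interest = $4,197.09; pay $1,172.92 → $3,024.17
Quarter 4: $3,024.17 +$9.07 interest = $3,033.24; pay $1,335.72 → $1,697.52
Quarter 5: $1,697.52 +$5.09 interest = $1,702.61; pay $1,498.52 → $204.09
Quarter 6: $204.09 +$0.61 interest = $204.70; pay $204.70 → $0.00
Total interest: $18.03 + $15.54 + $12.55 + $9.07 + $5.09 + $0.61 = $60.89

$60.89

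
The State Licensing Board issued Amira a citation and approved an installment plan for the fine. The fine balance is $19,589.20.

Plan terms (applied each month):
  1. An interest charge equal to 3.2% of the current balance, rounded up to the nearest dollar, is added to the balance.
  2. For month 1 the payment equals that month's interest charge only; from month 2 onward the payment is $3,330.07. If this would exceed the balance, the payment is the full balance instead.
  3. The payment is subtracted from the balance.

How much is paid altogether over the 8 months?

Month 1: opening $19,589.20; interest $627.00 → $20,216.20; payment $627.00; balance $19,589.20
Month 2: opening $19,589.20; interest $627.00 → $20,216.20; payment $3,330.07; balance $16,886.13
Month 3: opening $16,886.13; interest $541.00 → $17,427.13; payment $3,330.07; balance $14,097.06
Month 4: opening $14,097.06; interest $452.00 → $14,549.06; payment $3,330.07; balance $11,218.99
Month 5: opening $11,218.99; interest $360.00 → $11,578.99; payment $3,330.07; balance $8,248.92
Month 6: opening $8,248.92; interest $264.00 → $8,512.92; payment $3,330.07; balance $5,182.85
Month 7: opening $5,182.85; interest $166.00 → $5,348.85; payment $3,330.07; balance $2,018.78
Month 8: opening $2,018.78; interest $65.00 → $2,083.78; payment $2,083.78; balance $0.00
Total paid: $22,691.20

$22,691.20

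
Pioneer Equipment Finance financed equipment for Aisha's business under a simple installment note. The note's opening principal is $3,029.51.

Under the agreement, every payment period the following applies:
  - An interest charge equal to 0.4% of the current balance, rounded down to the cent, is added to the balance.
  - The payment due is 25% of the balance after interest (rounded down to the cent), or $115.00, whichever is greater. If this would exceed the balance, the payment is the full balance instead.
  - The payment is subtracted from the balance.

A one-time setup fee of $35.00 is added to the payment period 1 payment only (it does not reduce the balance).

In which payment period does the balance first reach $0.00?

11

# | Opening | Interest | Payment | Fee | End bal
1 | $3,029.51 | $12.11 | $760.40 | $35.00 | $2,281.22
2 | $2,281.22 | $9.12 | $572.58 | — | $1,717.76
3 | $1,717.76 | $6.87 | $431.15 | — | $1,293.48
4 | $1,293.48 | $5.17 | $324.66 | — | $973.99
5 | $973.99 | $3.89 | $244.47 | — | $733.41
6 | $733.41 | $2.93 | $184.08 | — | $552.26
7 | $552.26 | $2.20 | $138.61 | — | $415.85
8 | $415.85 | $1.66 | $115.00 | — | $302.51
9 | $302.51 | $1.21 | $115.00 | — | $188.72
10 | $188.72 | $0.75 | $115.00 | — | $74.47
11 | $74.47 | $0.29 | $74.76 | — | $0.00
Balance reaches $0.00 in payment period 11.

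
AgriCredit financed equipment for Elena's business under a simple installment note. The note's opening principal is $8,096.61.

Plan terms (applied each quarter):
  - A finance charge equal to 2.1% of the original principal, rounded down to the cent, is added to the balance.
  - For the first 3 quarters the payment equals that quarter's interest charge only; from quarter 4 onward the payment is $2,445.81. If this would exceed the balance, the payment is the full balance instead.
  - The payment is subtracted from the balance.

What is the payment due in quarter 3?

Quarter 1: opening $8,096.61; interest $170.02 → $8,266.63; payment $170.02; balance $8,096.61
Quarter 2: opening $8,096.61; interest $170.02 → $8,266.63; payment $170.02; balance $8,096.61
Quarter 3: opening $8,096.61; interest $170.02 → $8,266.63; payment $170.02; balance $8,096.61

$170.02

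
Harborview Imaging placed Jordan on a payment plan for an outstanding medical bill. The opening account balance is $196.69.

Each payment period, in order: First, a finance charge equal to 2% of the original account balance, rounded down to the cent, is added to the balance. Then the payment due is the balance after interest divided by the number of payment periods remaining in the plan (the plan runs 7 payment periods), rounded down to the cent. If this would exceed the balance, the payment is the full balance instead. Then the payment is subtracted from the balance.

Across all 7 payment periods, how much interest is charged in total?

$27.51

Payment period 1: $196.69 +$3.93 interest = $200.62; pay $28.66 → $171.96
Payment period 2: $171.96 +$3.93 interest = $175.89; pay $29.31 → $146.58
Payment period 3: $146.58 +$3.93 interest = $150.51; pay $30.10 → $120.41
Payment period 4: $120.41 +$3.93 interest = $124.34; pay $31.08 → $93.26
Payment period 5: $93.26 +$3.93 interest = $97.19; pay $32.39 → $64.80
Payment period 6: $64.80 +$3.93 interest = $68.73; pay $34.36 → $34.37
Payment period 7: $34.37 +$3.93 interest = $38.30; pay $38.30 → $0.00
Total interest: $3.93 + $3.93 + $3.93 + $3.93 + $3.93 + $3.93 + $3.93 = $27.51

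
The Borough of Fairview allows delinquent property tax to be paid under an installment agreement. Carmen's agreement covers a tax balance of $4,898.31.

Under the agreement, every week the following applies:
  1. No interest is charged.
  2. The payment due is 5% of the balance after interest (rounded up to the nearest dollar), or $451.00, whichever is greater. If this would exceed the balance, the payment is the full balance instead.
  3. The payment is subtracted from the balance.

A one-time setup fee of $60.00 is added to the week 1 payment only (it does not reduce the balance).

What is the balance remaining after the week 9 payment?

$839.31

# | Opening | Payment | Fee | End bal
1 | $4,898.31 | $451.00 | $60.00 | $4,447.31
2 | $4,447.31 | $451.00 | — | $3,996.31
3 | $3,996.31 | $451.00 | — | $3,545.31
4 | $3,545.31 | $451.00 | — | $3,094.31
5 | $3,094.31 | $451.00 | — | $2,643.31
6 | $2,643.31 | $451.00 | — | $2,192.31
7 | $2,192.31 | $451.00 | — | $1,741.31
8 | $1,741.31 | $451.00 | — | $1,290.31
9 | $1,290.31 | $451.00 | — | $839.31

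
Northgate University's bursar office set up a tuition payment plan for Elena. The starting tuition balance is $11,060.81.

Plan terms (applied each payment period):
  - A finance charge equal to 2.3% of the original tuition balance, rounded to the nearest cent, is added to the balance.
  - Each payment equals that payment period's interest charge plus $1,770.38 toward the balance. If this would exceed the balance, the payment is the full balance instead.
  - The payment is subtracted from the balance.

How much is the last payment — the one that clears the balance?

$692.93

Payment period 1: opening $11,060.81; interest $254.40 → $11,315.21; payment $2,024.78; balance $9,290.43
Payment period 2: opening $9,290.43; interest $254.40 → $9,544.83; payment $2,024.78; balance $7,520.05
Payment period 3: opening $7,520.05; interest $254.40 → $7,774.45; payment $2,024.78; balance $5,749.67
Payment period 4: opening $5,749.67; interest $254.40 → $6,004.07; payment $2,024.78; balance $3,979.29
Payment period 5: opening $3,979.29; interest $254.40 → $4,233.69; payment $2,024.78; balance $2,208.91
Payment period 6: opening $2,208.91; interest $254.40 → $2,463.31; payment $2,024.78; balance $438.53
Payment period 7: opening $438.53; interest $254.40 → $692.93; payment $692.93; balance $0.00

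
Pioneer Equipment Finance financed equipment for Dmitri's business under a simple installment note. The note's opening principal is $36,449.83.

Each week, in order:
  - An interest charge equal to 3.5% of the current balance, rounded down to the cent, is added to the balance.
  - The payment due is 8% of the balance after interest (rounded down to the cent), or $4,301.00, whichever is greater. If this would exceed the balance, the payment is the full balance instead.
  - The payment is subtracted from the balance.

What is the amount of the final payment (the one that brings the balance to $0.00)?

Week 1: $36,449.83 +$1,275.74 interest = $37,725.57; pay $4,301.00 → $33,424.57
Week 2: $33,424.57 +$1,169.85 interest = $34,594.42; pay $4,301.00 → $30,293.42
Week 3: $30,293.42 +$1,060.26 interest = $31,353.68; pay $4,301.00 → $27,052.68
Week 4: $27,052.68 +$946.84 interest = $27,999.52; pay $4,301.00 → $23,698.52
Week 5: $23,698.52 +$829.44 interest = $24,527.96; pay $4,301.00 → $20,226.96
Week 6: $20,226.96 +$707.94 interest = $20,934.90; pay $4,301.00 → $16,633.90
Week 7: $16,633.90 +$582.18 interest = $17,216.08; pay $4,301.00 → $12,915.08
Week 8: $12,915.08 +$452.02 interest = $13,367.10; pay $4,301.00 → $9,066.10
Week 9: $9,066.10 +$317.31 interest = $9,383.41; pay $4,301.00 → $5,082.41
Week 10: $5,082.41 +$177.88 interest = $5,260.29; pay $4,301.00 → $959.29
Week 11: $959.29 +$33.57 interest = $992.86; pay $992.86 → $0.00

$992.86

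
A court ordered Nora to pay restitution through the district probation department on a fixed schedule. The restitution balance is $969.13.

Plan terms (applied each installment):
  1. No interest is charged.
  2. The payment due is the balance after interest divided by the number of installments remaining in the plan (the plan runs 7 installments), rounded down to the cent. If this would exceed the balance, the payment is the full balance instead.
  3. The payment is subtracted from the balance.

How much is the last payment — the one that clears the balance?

$138.45

Installment 1: opening $969.13; payment $138.44; balance $830.69
Installment 2: opening $830.69; payment $138.44; balance $692.25
Installment 3: opening $692.25; payment $138.45; balance $553.80
Installment 4: opening $553.80; payment $138.45; balance $415.35
Installment 5: opening $415.35; payment $138.45; balance $276.90
Installment 6: opening $276.90; payment $138.45; balance $138.45
Installment 7: opening $138.45; payment $138.45; balance $0.00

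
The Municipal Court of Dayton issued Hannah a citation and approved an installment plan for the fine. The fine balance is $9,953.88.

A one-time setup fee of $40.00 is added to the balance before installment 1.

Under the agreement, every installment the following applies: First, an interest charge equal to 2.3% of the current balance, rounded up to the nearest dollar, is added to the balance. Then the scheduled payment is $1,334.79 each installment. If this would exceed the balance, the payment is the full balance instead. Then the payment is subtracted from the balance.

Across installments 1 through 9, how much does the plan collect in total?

Installment 1: opening $9,993.88; interest $230.00 → $10,223.88; payment $1,334.79; balance $8,889.09
Installment 2: opening $8,889.09; interest $205.00 → $9,094.09; payment $1,334.79; balance $7,759.30
Installment 3: opening $7,759.30; interest $179.00 → $7,938.30; payment $1,334.79; balance $6,603.51
Installment 4: opening $6,603.51; interest $152.00 → $6,755.51; payment $1,334.79; balance $5,420.72
Installment 5: opening $5,420.72; interest $125.00 → $5,545.72; payment $1,334.79; balance $4,210.93
Installment 6: opening $4,210.93; interest $97.00 → $4,307.93; payment $1,334.79; balance $2,973.14
Installment 7: opening $2,973.14; interest $69.00 → $3,042.14; payment $1,334.79; balance $1,707.35
Installment 8: opening $1,707.35; interest $40.00 → $1,747.35; payment $1,334.79; balance $412.56
Installment 9: opening $412.56; interest $10.00 → $422.56; payment $422.56; balance $0.00
Total paid: $11,100.88

$11,100.88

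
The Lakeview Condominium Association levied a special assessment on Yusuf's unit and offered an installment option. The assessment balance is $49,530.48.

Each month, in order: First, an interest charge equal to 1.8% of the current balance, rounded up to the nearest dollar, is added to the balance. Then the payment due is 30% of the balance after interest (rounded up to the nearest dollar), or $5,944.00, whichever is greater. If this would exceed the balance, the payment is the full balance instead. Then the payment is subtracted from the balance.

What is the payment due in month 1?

Month 1: $49,530.48 +$892.00 interest = $50,422.48; pay $15,127.00 → $35,295.48

$15,127.00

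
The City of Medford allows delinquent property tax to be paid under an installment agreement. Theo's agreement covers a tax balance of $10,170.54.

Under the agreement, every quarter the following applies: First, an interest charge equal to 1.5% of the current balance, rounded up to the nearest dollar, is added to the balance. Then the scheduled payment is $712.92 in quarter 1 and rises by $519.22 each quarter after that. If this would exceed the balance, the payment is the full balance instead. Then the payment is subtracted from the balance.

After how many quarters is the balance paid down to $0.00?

6

# | Opening | Interest | Payment | End bal
1 | $10,170.54 | $153.00 | $712.92 | $9,610.62
2 | $9,610.62 | $145.00 | $1,232.14 | $8,523.48
3 | $8,523.48 | $128.00 | $1,751.36 | $6,900.12
4 | $6,900.12 | $104.00 | $2,270.58 | $4,733.54
5 | $4,733.54 | $72.00 | $2,789.80 | $2,015.74
6 | $2,015.74 | $31.00 | $2,046.74 | $0.00
Balance reaches $0.00 in quarter 6.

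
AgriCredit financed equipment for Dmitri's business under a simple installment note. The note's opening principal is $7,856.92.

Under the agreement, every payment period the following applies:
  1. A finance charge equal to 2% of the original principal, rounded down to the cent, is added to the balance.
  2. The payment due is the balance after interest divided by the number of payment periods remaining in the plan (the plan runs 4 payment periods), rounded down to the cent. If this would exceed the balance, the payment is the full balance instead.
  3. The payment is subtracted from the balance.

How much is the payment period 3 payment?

Payment period 1: $7,856.92 +$157.13 interest = $8,014.05; pay $2,003.51 → $6,010.54
Payment period 2: $6,010.54 +$157.13 interest = $6,167.67; pay $2,055.89 → $4,111.78
Payment period 3: $4,111.78 +$157.13 interest = $4,268.91; pay $2,134.45 → $2,134.46

$2,134.45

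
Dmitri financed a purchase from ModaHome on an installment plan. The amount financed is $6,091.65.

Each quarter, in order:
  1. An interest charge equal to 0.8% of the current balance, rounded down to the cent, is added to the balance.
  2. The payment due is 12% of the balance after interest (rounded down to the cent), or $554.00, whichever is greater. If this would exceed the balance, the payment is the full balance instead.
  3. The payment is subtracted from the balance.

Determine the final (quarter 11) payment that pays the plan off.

Quarter 1: opening $6,091.65; interest $48.73 → $6,140.38; payment $736.84; balance $5,403.54
Quarter 2: opening $5,403.54; interest $43.22 → $5,446.76; payment $653.61; balance $4,793.15
Quarter 3: opening $4,793.15; interest $38.34 → $4,831.49; payment $579.77; balance $4,251.72
Quarter 4: opening $4,251.72; interest $34.01 → $4,285.73; payment $554.00; balance $3,731.73
Quarter 5: opening $3,731.73; interest $29.85 → $3,761.58; payment $554.00; balance $3,207.58
Quarter 6: opening $3,207.58; interest $25.66 → $3,233.24; payment $554.00; balance $2,679.24
Quarter 7: opening $2,679.24; interest $21.43 → $2,700.67; payment $554.00; balance $2,146.67
Quarter 8: opening $2,146.67; interest $17.17 → $2,163.84; payment $554.00; balance $1,609.84
Quarter 9: opening $1,609.84; interest $12.87 → $1,622.71; payment $554.00; balance $1,068.71
Quarter 10: opening $1,068.71; interest $8.54 → $1,077.25; payment $554.00; balance $523.25
Quarter 11: opening $523.25; interest $4.18 → $527.43; payment $527.43; balance $0.00

$527.43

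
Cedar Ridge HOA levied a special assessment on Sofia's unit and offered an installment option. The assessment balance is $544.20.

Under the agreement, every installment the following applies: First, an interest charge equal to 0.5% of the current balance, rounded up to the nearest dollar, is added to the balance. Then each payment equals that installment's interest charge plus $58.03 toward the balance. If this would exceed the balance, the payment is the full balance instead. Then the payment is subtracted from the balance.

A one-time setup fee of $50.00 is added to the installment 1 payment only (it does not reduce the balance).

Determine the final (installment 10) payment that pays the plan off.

Installment 1: $544.20 +$3.00 interest = $547.20; pay $61.03 (+ $50.00 fee) → $486.17
Installment 2: $486.17 +$3.00 interest = $489.17; pay $61.03 → $428.14
Installment 3: $428.14 +$3.00 interest = $431.14; pay $61.03 → $370.11
Installment 4: $370.11 +$2.00 interest = $372.11; pay $60.03 → $312.08
Installment 5: $312.08 +$2.00 interest = $314.08; pay $60.03 → $254.05
Installment 6: $254.05 +$2.00 interest = $256.05; pay $60.03 → $196.02
Installment 7: $196.02 +$1.00 interest = $197.02; pay $59.03 → $137.99
Installment 8: $137.99 +$1.00 interest = $138.99; pay $59.03 → $79.96
Installment 9: $79.96 +$1.00 interest = $80.96; pay $59.03 → $21.93
Installment 10: $21.93 +$1.00 interest = $22.93; pay $22.93 → $0.00

$22.93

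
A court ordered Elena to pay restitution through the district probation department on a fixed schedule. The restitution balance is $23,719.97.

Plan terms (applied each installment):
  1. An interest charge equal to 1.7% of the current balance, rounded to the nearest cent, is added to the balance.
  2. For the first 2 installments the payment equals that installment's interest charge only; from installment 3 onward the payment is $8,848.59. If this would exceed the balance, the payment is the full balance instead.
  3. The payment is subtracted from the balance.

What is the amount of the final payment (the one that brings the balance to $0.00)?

$6,799.36

Installment 1: opening $23,719.97; interest $403.24 → $24,123.21; payment $403.24; balance $23,719.97
Installment 2: opening $23,719.97; interest $403.24 → $24,123.21; payment $403.24; balance $23,719.97
Installment 3: opening $23,719.97; interest $403.24 → $24,123.21; payment $8,848.59; balance $15,274.62
Installment 4: opening $15,274.62; interest $259.67 → $15,534.29; payment $8,848.59; balance $6,685.70
Installment 5: opening $6,685.70; interest $113.66 → $6,799.36; payment $6,799.36; balance $0.00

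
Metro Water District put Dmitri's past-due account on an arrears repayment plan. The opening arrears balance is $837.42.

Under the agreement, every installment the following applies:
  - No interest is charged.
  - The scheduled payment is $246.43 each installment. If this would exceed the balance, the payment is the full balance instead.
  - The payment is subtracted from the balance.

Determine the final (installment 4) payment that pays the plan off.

Installment 1: opening $837.42; payment $246.43; balance $590.99
Installment 2: opening $590.99; payment $246.43; balance $344.56
Installment 3: opening $344.56; payment $246.43; balance $98.13
Installment 4: opening $98.13; payment $98.13; balance $0.00

$98.13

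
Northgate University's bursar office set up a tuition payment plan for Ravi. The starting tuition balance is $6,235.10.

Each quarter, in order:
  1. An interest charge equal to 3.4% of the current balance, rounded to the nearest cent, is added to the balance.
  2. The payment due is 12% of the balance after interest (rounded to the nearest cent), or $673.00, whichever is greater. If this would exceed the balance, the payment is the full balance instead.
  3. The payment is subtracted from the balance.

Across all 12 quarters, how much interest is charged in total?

# | Opening | Interest | Payment | End bal
1 | $6,235.10 | $211.99 | $773.65 | $5,673.44
2 | $5,673.44 | $192.90 | $703.96 | $5,162.38
3 | $5,162.38 | $175.52 | $673.00 | $4,664.90
4 | $4,664.90 | $158.61 | $673.00 | $4,150.51
5 | $4,150.51 | $141.12 | $673.00 | $3,618.63
6 | $3,618.63 | $123.03 | $673.00 | $3,068.66
7 | $3,068.66 | $104.33 | $673.00 | $2,499.99
8 | $2,499.99 | $85.00 | $673.00 | $1,911.99
9 | $1,911.99 | $65.01 | $673.00 | $1,304.00
10 | $1,304.00 | $44.34 | $673.00 | $675.34
11 | $675.34 | $22.96 | $673.00 | $25.30
12 | $25.30 | $0.86 | $26.16 | $0.00
Total interest: $211.99 + $192.90 + $175.52 + $158.61 + $141.12 + $123.03 + $104.33 + $85.00 + $65.01 + $44.34 + $22.96 + $0.86 = $1,325.67

$1,325.67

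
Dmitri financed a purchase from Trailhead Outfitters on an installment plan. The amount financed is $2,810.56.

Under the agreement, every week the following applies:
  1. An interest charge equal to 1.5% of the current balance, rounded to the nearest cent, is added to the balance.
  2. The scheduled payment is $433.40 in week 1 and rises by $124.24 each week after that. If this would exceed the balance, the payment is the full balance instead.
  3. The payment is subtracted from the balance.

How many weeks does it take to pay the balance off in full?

# | Opening | Interest | Payment | End bal
1 | $2,810.56 | $42.16 | $433.40 | $2,419.32
2 | $2,419.32 | $36.29 | $557.64 | $1,897.97
3 | $1,897.97 | $28.47 | $681.88 | $1,244.56
4 | $1,244.56 | $18.67 | $806.12 | $457.11
5 | $457.11 | $6.86 | $463.97 | $0.00
Balance reaches $0.00 in week 5.

5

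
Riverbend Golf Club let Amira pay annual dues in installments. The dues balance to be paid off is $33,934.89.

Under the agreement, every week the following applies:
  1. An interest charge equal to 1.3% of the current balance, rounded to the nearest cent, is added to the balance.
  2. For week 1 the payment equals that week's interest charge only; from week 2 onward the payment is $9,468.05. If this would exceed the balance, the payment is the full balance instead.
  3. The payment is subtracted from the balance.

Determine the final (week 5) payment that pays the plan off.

Week 1: opening $33,934.89; interest $441.15 → $34,376.04; payment $441.15; balance $33,934.89
Week 2: opening $33,934.89; interest $441.15 → $34,376.04; payment $9,468.05; balance $24,907.99
Week 3: opening $24,907.99; interest $323.80 → $25,231.79; payment $9,468.05; balance $15,763.74
Week 4: opening $15,763.74; interest $204.93 → $15,968.67; payment $9,468.05; balance $6,500.62
Week 5: opening $6,500.62; interest $84.51 → $6,585.13; payment $6,585.13; balance $0.00

$6,585.13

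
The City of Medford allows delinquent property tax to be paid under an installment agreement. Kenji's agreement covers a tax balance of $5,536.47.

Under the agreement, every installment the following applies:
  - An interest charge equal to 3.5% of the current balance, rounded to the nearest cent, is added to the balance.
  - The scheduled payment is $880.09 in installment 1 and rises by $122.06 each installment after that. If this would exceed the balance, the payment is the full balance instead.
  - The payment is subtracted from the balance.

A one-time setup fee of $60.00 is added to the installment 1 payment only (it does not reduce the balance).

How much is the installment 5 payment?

Installment 1: $5,536.47 +$193.78 interest = $5,730.25; pay $880.09 (+ $60.00 fee) → $4,850.16
Installment 2: $4,850.16 +$169.76 interest = $5,019.92; pay $1,002.15 → $4,017.77
Installment 3: $4,017.77 +$140.62 interest = $4,158.39; pay $1,124.21 → $3,034.18
Installment 4: $3,034.18 +$106.20 interest = $3,140.38; pay $1,246.27 → $1,894.11
Installment 5: $1,894.11 +$66.29 interest = $1,960.40; pay $1,368.33 → $592.07

$1,368.33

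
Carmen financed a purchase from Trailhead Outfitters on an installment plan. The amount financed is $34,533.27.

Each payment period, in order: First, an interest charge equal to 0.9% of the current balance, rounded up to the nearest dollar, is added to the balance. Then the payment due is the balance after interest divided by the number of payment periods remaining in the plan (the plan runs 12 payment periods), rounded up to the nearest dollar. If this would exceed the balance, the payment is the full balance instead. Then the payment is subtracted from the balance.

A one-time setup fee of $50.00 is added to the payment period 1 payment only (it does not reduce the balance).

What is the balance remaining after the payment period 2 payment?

$29,298.27

# | Opening | Interest | Payment | Fee | End bal
1 | $34,533.27 | $311.00 | $2,904.00 | $50.00 | $31,940.27
2 | $31,940.27 | $288.00 | $2,930.00 | — | $29,298.27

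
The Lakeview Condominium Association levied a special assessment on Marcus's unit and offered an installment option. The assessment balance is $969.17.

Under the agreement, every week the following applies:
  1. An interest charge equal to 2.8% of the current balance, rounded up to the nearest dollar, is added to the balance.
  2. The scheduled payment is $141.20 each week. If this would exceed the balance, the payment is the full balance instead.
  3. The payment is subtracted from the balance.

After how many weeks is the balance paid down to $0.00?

# | Opening | Interest | Payment | End bal
1 | $969.17 | $28.00 | $141.20 | $855.97
2 | $855.97 | $24.00 | $141.20 | $738.77
3 | $738.77 | $21.00 | $141.20 | $618.57
4 | $618.57 | $18.00 | $141.20 | $495.37
5 | $495.37 | $14.00 | $141.20 | $368.17
6 | $368.17 | $11.00 | $141.20 | $237.97
7 | $237.97 | $7.00 | $141.20 | $103.77
8 | $103.77 | $3.00 | $106.77 | $0.00
Balance reaches $0.00 in week 8.

8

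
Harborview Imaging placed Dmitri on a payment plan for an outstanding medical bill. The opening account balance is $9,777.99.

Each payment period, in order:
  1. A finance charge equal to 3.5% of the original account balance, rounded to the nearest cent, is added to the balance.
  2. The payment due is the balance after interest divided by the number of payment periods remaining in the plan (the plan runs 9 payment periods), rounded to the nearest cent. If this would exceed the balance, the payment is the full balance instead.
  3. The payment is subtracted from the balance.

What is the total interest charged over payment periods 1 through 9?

Payment period 1: $9,777.99 +$342.23 interest = $10,120.22; pay $1,124.47 → $8,995.75
Payment period 2: $8,995.75 +$342.23 interest = $9,337.98; pay $1,167.25 → $8,170.73
Payment period 3: $8,170.73 +$342.23 interest = $8,512.96; pay $1,216.14 → $7,296.82
Payment period 4: $7,296.82 +$342.23 interest = $7,639.05; pay $1,273.18 → $6,365.87
Payment period 5: $6,365.87 +$342.23 interest = $6,708.10; pay $1,341.62 → $5,366.48
Payment period 6: $5,366.48 +$342.23 interest = $5,708.71; pay $1,427.18 → $4,281.53
Payment period 7: $4,281.53 +$342.23 interest = $4,623.76; pay $1,541.25 → $3,082.51
Payment period 8: $3,082.51 +$342.23 interest = $3,424.74; pay $1,712.37 → $1,712.37
Payment period 9: $1,712.37 +$342.23 interest = $2,054.60; pay $2,054.60 → $0.00
Total interest: $342.23 + $342.23 + $342.23 + $342.23 + $342.23 + $342.23 + $342.23 + $342.23 + $342.23 = $3,080.07

$3,080.07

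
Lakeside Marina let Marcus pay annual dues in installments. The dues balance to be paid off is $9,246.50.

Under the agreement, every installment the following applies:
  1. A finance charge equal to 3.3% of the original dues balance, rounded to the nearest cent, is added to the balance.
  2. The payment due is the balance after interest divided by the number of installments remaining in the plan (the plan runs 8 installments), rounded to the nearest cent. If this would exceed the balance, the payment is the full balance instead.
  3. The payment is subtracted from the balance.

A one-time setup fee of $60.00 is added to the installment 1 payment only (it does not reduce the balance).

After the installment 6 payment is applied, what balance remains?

# | Opening | Interest | Payment | Fee | End bal
1 | $9,246.50 | $305.13 | $1,193.95 | $60.00 | $8,357.68
2 | $8,357.68 | $305.13 | $1,237.54 | — | $7,425.27
3 | $7,425.27 | $305.13 | $1,288.40 | — | $6,442.00
4 | $6,442.00 | $305.13 | $1,349.43 | — | $5,397.70
5 | $5,397.70 | $305.13 | $1,425.71 | — | $4,277.12
6 | $4,277.12 | $305.13 | $1,527.42 | — | $3,054.83

$3,054.83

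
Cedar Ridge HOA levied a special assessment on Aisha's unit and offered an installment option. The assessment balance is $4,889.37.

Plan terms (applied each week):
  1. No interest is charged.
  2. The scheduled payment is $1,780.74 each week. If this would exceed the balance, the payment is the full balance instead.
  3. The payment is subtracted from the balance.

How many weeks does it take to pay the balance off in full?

3

# | Opening | Payment | End bal
1 | $4,889.37 | $1,780.74 | $3,108.63
2 | $3,108.63 | $1,780.74 | $1,327.89
3 | $1,327.89 | $1,327.89 | $0.00
Balance reaches $0.00 in week 3.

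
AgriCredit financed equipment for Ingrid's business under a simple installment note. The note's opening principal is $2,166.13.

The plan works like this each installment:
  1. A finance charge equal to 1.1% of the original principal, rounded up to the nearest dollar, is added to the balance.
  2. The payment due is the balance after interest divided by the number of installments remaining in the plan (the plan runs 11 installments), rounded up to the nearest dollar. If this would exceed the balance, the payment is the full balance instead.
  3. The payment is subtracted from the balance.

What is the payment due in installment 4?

$207.00

# | Opening | Interest | Payment | End bal
1 | $2,166.13 | $24.00 | $200.00 | $1,990.13
2 | $1,990.13 | $24.00 | $202.00 | $1,812.13
3 | $1,812.13 | $24.00 | $205.00 | $1,631.13
4 | $1,631.13 | $24.00 | $207.00 | $1,448.13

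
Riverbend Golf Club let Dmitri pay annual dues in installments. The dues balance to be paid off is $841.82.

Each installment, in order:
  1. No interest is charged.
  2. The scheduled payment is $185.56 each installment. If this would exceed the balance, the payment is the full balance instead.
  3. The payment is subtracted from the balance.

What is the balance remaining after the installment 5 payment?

$0.00

Installment 1: opening $841.82; payment $185.56; balance $656.26
Installment 2: opening $656.26; payment $185.56; balance $470.70
Installment 3: opening $470.70; payment $185.56; balance $285.14
Installment 4: opening $285.14; payment $185.56; balance $99.58
Installment 5: opening $99.58; payment $99.58; balance $0.00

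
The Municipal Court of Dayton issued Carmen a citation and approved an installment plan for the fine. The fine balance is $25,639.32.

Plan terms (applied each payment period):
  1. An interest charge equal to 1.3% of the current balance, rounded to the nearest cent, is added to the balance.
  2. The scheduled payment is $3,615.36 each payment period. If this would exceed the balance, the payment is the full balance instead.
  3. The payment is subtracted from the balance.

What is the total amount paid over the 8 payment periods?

$27,079.57

Payment period 1: $25,639.32 +$333.31 interest = $25,972.63; pay $3,615.36 → $22,357.27
Payment period 2: $22,357.27 +$290.64 interest = $22,647.91; pay $3,615.36 → $19,032.55
Payment period 3: $19,032.55 +$247.42 interest = $19,279.97; pay $3,615.36 → $15,664.61
Payment period 4: $15,664.61 +$203.64 interest = $15,868.25; pay $3,615.36 → $12,252.89
Payment period 5: $12,252.89 +$159.29 interest = $12,412.18; pay $3,615.36 → $8,796.82
Payment period 6: $8,796.82 +$114.36 interest = $8,911.18; pay $3,615.36 → $5,295.82
Payment period 7: $5,295.82 +$68.85 interest = $5,364.67; pay $3,615.36 → $1,749.31
Payment period 8: $1,749.31 +$22.74 interest = $1,772.05; pay $1,772.05 → $0.00
Total paid: $27,079.57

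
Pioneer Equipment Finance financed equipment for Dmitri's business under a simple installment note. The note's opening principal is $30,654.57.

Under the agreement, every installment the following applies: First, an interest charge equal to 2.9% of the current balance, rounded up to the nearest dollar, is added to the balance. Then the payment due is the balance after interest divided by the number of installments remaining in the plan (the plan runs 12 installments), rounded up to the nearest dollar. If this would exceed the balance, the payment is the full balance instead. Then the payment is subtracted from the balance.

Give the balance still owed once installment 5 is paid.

$20,628.57

Installment 1: opening $30,654.57; interest $889.00 → $31,543.57; payment $2,629.00; balance $28,914.57
Installment 2: opening $28,914.57; interest $839.00 → $29,753.57; payment $2,705.00; balance $27,048.57
Installment 3: opening $27,048.57; interest $785.00 → $27,833.57; payment $2,784.00; balance $25,049.57
Installment 4: opening $25,049.57; interest $727.00 → $25,776.57; payment $2,865.00; balance $22,911.57
Installment 5: opening $22,911.57; interest $665.00 → $23,576.57; payment $2,948.00; balance $20,628.57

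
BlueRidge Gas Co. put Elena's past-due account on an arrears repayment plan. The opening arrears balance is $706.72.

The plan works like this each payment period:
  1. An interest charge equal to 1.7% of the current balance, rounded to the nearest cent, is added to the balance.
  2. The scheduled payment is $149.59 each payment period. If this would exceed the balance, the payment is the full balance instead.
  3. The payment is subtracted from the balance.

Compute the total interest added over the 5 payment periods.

# | Opening | Interest | Payment | End bal
1 | $706.72 | $12.01 | $149.59 | $569.14
2 | $569.14 | $9.68 | $149.59 | $429.23
3 | $429.23 | $7.30 | $149.59 | $286.94
4 | $286.94 | $4.88 | $149.59 | $142.23
5 | $142.23 | $2.42 | $144.65 | $0.00
Total interest: $12.01 + $9.68 + $7.30 + $4.88 + $2.42 = $36.29

$36.29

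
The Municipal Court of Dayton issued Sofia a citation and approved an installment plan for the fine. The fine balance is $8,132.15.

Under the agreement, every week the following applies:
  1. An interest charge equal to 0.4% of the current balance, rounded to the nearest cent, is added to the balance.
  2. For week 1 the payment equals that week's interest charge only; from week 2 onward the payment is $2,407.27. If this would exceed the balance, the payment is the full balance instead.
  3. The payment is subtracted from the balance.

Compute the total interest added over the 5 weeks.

Week 1: opening $8,132.15; interest $32.53 → $8,164.68; payment $32.53; balance $8,132.15
Week 2: opening $8,132.15; interest $32.53 → $8,164.68; payment $2,407.27; balance $5,757.41
Week 3: opening $5,757.41; interest $23.03 → $5,780.44; payment $2,407.27; balance $3,373.17
Week 4: opening $3,373.17; interest $13.49 → $3,386.66; payment $2,407.27; balance $979.39
Week 5: opening $979.39; interest $3.92 → $983.31; payment $983.31; balance $0.00
Total interest: $32.53 + $32.53 + $23.03 + $13.49 + $3.92 = $105.50

$105.50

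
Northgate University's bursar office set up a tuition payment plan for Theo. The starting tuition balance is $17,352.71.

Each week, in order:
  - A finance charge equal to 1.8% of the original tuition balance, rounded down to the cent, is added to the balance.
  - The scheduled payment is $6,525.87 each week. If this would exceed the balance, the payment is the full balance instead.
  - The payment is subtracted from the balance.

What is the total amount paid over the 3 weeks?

# | Opening | Interest | Payment | End bal
1 | $17,352.71 | $312.34 | $6,525.87 | $11,139.18
2 | $11,139.18 | $312.34 | $6,525.87 | $4,925.65
3 | $4,925.65 | $312.34 | $5,237.99 | $0.00
Total paid: $18,289.73

$18,289.73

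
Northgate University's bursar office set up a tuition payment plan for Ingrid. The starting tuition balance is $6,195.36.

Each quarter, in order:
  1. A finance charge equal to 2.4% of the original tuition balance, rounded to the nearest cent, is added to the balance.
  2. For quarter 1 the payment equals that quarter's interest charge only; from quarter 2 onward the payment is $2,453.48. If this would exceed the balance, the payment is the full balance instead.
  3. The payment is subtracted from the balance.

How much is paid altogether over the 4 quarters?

Quarter 1: opening $6,195.36; interest $148.69 → $6,344.05; payment $148.69; balance $6,195.36
Quarter 2: opening $6,195.36; interest $148.69 → $6,344.05; payment $2,453.48; balance $3,890.57
Quarter 3: opening $3,890.57; interest $148.69 → $4,039.26; payment $2,453.48; balance $1,585.78
Quarter 4: opening $1,585.78; interest $148.69 → $1,734.47; payment $1,734.47; balance $0.00
Total paid: $6,790.12

$6,790.12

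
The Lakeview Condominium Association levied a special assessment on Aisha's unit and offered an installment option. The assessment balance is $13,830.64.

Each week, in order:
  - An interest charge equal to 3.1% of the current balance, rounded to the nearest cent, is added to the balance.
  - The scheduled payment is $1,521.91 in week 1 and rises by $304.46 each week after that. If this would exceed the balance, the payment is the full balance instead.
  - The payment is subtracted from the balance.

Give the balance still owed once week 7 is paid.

Week 1: $13,830.64 +$428.75 interest = $14,259.39; pay $1,521.91 → $12,737.48
Week 2: $12,737.48 +$394.86 interest = $13,132.34; pay $1,826.37 → $11,305.97
Week 3: $11,305.97 +$350.49 interest = $11,656.46; pay $2,130.83 → $9,525.63
Week 4: $9,525.63 +$295.29 interest = $9,820.92; pay $2,435.29 → $7,385.63
Week 5: $7,385.63 +$228.95 interest = $7,614.58; pay $2,739.75 → $4,874.83
Week 6: $4,874.83 +$151.12 interest = $5,025.95; pay $3,044.21 → $1,981.74
Week 7: $1,981.74 +$61.43 interest = $2,043.17; pay $2,043.17 → $0.00

$0.00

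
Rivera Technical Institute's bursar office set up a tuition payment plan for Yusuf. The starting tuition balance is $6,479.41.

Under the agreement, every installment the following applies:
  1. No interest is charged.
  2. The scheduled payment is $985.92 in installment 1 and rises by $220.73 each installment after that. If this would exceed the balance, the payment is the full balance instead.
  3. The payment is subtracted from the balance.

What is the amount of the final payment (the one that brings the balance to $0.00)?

Installment 1: opening $6,479.41; payment $985.92; balance $5,493.49
Installment 2: opening $5,493.49; payment $1,206.65; balance $4,286.84
Installment 3: opening $4,286.84; payment $1,427.38; balance $2,859.46
Installment 4: opening $2,859.46; payment $1,648.11; balance $1,211.35
Installment 5: opening $1,211.35; payment $1,211.35; balance $0.00

$1,211.35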